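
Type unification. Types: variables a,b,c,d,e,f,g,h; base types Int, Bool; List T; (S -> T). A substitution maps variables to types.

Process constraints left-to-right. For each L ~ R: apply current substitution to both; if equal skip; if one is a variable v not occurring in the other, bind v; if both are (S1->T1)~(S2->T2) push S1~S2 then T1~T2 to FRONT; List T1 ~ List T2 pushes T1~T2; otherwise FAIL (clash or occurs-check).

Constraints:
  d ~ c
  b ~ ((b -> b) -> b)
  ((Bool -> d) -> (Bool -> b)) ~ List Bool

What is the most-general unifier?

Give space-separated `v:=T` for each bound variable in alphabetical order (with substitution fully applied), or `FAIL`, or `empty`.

Answer: FAIL

Derivation:
step 1: unify d ~ c  [subst: {-} | 2 pending]
  bind d := c
step 2: unify b ~ ((b -> b) -> b)  [subst: {d:=c} | 1 pending]
  occurs-check fail: b in ((b -> b) -> b)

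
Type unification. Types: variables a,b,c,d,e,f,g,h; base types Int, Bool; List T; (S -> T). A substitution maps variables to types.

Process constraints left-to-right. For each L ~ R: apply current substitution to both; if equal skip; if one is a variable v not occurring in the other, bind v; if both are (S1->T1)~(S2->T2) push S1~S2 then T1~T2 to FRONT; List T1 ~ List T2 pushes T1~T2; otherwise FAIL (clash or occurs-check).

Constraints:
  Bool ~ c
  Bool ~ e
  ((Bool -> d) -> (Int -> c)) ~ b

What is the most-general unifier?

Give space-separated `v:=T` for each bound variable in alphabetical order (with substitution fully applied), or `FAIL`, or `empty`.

Answer: b:=((Bool -> d) -> (Int -> Bool)) c:=Bool e:=Bool

Derivation:
step 1: unify Bool ~ c  [subst: {-} | 2 pending]
  bind c := Bool
step 2: unify Bool ~ e  [subst: {c:=Bool} | 1 pending]
  bind e := Bool
step 3: unify ((Bool -> d) -> (Int -> Bool)) ~ b  [subst: {c:=Bool, e:=Bool} | 0 pending]
  bind b := ((Bool -> d) -> (Int -> Bool))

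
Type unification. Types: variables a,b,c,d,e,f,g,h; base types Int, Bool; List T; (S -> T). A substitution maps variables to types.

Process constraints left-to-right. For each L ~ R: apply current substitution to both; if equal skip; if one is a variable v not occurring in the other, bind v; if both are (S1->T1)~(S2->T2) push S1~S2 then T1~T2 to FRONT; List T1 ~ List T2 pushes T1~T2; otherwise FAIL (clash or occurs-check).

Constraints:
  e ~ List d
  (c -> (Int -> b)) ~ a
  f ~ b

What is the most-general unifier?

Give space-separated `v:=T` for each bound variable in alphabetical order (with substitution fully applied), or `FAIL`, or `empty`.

Answer: a:=(c -> (Int -> b)) e:=List d f:=b

Derivation:
step 1: unify e ~ List d  [subst: {-} | 2 pending]
  bind e := List d
step 2: unify (c -> (Int -> b)) ~ a  [subst: {e:=List d} | 1 pending]
  bind a := (c -> (Int -> b))
step 3: unify f ~ b  [subst: {e:=List d, a:=(c -> (Int -> b))} | 0 pending]
  bind f := b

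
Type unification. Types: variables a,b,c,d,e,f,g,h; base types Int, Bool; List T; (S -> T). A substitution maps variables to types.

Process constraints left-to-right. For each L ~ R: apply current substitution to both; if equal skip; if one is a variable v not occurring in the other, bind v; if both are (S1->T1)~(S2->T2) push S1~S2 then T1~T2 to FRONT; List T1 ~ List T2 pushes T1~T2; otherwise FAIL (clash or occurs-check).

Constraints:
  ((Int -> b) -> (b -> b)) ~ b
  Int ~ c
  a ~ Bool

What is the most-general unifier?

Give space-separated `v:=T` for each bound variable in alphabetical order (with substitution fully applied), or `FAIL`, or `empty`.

step 1: unify ((Int -> b) -> (b -> b)) ~ b  [subst: {-} | 2 pending]
  occurs-check fail

Answer: FAIL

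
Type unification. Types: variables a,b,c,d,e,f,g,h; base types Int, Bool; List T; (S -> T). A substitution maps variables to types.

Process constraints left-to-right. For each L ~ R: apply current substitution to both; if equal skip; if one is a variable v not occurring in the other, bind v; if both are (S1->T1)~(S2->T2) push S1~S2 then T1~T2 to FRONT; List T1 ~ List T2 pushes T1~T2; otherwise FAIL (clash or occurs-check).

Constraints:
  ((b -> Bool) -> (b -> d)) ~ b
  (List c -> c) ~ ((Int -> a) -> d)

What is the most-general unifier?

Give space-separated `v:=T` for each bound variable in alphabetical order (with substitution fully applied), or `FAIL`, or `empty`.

Answer: FAIL

Derivation:
step 1: unify ((b -> Bool) -> (b -> d)) ~ b  [subst: {-} | 1 pending]
  occurs-check fail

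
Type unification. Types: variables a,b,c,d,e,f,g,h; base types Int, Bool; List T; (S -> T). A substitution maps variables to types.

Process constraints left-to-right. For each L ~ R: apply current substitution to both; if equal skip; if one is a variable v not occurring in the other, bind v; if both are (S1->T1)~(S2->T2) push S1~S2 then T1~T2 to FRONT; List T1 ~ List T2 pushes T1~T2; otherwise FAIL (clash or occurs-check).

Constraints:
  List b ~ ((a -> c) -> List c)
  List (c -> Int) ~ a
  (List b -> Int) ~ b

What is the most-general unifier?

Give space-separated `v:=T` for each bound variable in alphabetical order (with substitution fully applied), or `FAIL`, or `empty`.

Answer: FAIL

Derivation:
step 1: unify List b ~ ((a -> c) -> List c)  [subst: {-} | 2 pending]
  clash: List b vs ((a -> c) -> List c)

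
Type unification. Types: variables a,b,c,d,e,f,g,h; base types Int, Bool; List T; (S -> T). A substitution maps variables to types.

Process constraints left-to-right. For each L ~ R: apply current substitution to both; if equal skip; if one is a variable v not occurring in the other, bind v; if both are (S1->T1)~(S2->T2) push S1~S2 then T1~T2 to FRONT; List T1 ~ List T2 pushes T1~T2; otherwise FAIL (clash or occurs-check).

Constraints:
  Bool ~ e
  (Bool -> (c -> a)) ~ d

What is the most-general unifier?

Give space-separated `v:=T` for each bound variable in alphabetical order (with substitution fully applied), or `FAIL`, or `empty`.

step 1: unify Bool ~ e  [subst: {-} | 1 pending]
  bind e := Bool
step 2: unify (Bool -> (c -> a)) ~ d  [subst: {e:=Bool} | 0 pending]
  bind d := (Bool -> (c -> a))

Answer: d:=(Bool -> (c -> a)) e:=Bool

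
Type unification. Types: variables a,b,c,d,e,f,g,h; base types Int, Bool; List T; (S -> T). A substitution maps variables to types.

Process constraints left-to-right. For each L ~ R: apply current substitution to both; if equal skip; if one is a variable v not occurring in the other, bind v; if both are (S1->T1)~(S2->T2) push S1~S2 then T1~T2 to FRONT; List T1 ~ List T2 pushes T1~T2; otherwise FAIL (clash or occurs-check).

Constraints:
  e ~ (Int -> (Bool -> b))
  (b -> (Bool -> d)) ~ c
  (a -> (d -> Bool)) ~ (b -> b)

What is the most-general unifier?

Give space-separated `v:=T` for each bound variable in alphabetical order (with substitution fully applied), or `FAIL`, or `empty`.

Answer: a:=(d -> Bool) b:=(d -> Bool) c:=((d -> Bool) -> (Bool -> d)) e:=(Int -> (Bool -> (d -> Bool)))

Derivation:
step 1: unify e ~ (Int -> (Bool -> b))  [subst: {-} | 2 pending]
  bind e := (Int -> (Bool -> b))
step 2: unify (b -> (Bool -> d)) ~ c  [subst: {e:=(Int -> (Bool -> b))} | 1 pending]
  bind c := (b -> (Bool -> d))
step 3: unify (a -> (d -> Bool)) ~ (b -> b)  [subst: {e:=(Int -> (Bool -> b)), c:=(b -> (Bool -> d))} | 0 pending]
  -> decompose arrow: push a~b, (d -> Bool)~b
step 4: unify a ~ b  [subst: {e:=(Int -> (Bool -> b)), c:=(b -> (Bool -> d))} | 1 pending]
  bind a := b
step 5: unify (d -> Bool) ~ b  [subst: {e:=(Int -> (Bool -> b)), c:=(b -> (Bool -> d)), a:=b} | 0 pending]
  bind b := (d -> Bool)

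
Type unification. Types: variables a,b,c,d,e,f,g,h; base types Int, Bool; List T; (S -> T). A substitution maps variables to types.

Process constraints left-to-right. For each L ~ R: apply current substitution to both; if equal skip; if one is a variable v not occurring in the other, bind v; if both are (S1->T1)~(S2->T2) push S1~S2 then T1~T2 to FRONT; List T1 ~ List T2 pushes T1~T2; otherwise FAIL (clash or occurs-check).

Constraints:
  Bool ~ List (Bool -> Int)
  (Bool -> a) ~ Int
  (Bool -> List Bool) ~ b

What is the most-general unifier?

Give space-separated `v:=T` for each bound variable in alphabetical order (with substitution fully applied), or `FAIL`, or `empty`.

Answer: FAIL

Derivation:
step 1: unify Bool ~ List (Bool -> Int)  [subst: {-} | 2 pending]
  clash: Bool vs List (Bool -> Int)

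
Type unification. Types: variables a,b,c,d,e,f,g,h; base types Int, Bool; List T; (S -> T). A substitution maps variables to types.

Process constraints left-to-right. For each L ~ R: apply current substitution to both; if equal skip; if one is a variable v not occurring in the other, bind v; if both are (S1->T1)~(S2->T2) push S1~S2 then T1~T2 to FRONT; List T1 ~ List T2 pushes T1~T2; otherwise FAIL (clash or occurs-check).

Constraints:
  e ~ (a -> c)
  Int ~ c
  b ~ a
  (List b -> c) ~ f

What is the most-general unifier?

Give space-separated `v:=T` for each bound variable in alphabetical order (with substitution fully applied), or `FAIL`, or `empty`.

Answer: b:=a c:=Int e:=(a -> Int) f:=(List a -> Int)

Derivation:
step 1: unify e ~ (a -> c)  [subst: {-} | 3 pending]
  bind e := (a -> c)
step 2: unify Int ~ c  [subst: {e:=(a -> c)} | 2 pending]
  bind c := Int
step 3: unify b ~ a  [subst: {e:=(a -> c), c:=Int} | 1 pending]
  bind b := a
step 4: unify (List a -> Int) ~ f  [subst: {e:=(a -> c), c:=Int, b:=a} | 0 pending]
  bind f := (List a -> Int)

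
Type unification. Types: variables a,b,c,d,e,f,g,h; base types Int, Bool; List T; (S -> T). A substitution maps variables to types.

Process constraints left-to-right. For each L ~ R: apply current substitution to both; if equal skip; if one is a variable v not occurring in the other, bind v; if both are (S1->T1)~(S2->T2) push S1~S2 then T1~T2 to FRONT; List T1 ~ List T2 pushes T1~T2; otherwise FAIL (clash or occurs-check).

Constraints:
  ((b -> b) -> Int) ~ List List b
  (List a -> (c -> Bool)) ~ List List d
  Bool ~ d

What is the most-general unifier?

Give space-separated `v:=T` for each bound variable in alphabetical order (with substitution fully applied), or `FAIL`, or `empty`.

step 1: unify ((b -> b) -> Int) ~ List List b  [subst: {-} | 2 pending]
  clash: ((b -> b) -> Int) vs List List b

Answer: FAIL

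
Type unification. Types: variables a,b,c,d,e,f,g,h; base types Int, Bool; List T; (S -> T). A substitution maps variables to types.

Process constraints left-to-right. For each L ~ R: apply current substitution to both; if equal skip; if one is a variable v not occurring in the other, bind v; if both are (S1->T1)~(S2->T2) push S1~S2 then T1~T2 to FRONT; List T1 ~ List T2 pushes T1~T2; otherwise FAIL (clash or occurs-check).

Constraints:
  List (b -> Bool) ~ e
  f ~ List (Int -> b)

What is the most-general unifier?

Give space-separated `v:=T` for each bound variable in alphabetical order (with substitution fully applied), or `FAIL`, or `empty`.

Answer: e:=List (b -> Bool) f:=List (Int -> b)

Derivation:
step 1: unify List (b -> Bool) ~ e  [subst: {-} | 1 pending]
  bind e := List (b -> Bool)
step 2: unify f ~ List (Int -> b)  [subst: {e:=List (b -> Bool)} | 0 pending]
  bind f := List (Int -> b)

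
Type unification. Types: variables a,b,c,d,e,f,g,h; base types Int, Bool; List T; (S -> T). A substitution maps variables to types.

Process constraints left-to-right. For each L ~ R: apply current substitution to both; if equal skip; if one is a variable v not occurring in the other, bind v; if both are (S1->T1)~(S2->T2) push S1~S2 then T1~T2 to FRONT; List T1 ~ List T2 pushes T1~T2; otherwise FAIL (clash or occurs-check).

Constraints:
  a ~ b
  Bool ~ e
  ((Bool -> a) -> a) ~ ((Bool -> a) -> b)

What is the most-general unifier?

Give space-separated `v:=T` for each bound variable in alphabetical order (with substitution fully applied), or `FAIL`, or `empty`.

step 1: unify a ~ b  [subst: {-} | 2 pending]
  bind a := b
step 2: unify Bool ~ e  [subst: {a:=b} | 1 pending]
  bind e := Bool
step 3: unify ((Bool -> b) -> b) ~ ((Bool -> b) -> b)  [subst: {a:=b, e:=Bool} | 0 pending]
  -> identical, skip

Answer: a:=b e:=Bool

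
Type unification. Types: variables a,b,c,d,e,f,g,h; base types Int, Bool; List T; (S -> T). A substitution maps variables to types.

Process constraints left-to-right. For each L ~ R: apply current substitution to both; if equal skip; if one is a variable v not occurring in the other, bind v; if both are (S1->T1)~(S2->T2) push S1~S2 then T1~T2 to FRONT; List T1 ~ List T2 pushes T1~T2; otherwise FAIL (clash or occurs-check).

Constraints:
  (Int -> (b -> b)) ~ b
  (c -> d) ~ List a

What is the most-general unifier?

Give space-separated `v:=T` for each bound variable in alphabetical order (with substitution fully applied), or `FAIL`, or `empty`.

Answer: FAIL

Derivation:
step 1: unify (Int -> (b -> b)) ~ b  [subst: {-} | 1 pending]
  occurs-check fail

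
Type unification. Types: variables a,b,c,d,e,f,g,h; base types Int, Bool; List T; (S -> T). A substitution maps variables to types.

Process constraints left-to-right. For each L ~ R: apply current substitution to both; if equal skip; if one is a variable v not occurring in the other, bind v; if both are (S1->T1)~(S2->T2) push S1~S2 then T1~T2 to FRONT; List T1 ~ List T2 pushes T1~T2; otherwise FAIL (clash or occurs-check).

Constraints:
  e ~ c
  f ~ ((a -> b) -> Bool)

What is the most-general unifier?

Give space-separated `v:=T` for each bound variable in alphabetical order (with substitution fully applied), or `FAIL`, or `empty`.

Answer: e:=c f:=((a -> b) -> Bool)

Derivation:
step 1: unify e ~ c  [subst: {-} | 1 pending]
  bind e := c
step 2: unify f ~ ((a -> b) -> Bool)  [subst: {e:=c} | 0 pending]
  bind f := ((a -> b) -> Bool)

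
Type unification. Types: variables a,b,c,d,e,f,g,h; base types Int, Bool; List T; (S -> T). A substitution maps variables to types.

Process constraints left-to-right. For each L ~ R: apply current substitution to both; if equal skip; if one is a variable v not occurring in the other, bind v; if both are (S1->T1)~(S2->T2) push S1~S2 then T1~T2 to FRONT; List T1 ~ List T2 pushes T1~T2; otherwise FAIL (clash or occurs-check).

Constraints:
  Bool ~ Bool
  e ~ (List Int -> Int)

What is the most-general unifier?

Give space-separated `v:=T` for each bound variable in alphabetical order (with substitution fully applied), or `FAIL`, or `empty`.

Answer: e:=(List Int -> Int)

Derivation:
step 1: unify Bool ~ Bool  [subst: {-} | 1 pending]
  -> identical, skip
step 2: unify e ~ (List Int -> Int)  [subst: {-} | 0 pending]
  bind e := (List Int -> Int)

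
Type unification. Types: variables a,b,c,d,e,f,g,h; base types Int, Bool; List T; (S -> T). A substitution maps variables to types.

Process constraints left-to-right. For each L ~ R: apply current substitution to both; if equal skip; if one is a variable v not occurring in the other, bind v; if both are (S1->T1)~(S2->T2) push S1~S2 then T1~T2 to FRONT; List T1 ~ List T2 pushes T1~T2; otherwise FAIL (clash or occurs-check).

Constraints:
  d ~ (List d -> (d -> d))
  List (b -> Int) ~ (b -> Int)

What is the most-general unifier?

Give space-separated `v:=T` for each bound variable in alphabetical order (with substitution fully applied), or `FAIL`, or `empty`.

Answer: FAIL

Derivation:
step 1: unify d ~ (List d -> (d -> d))  [subst: {-} | 1 pending]
  occurs-check fail: d in (List d -> (d -> d))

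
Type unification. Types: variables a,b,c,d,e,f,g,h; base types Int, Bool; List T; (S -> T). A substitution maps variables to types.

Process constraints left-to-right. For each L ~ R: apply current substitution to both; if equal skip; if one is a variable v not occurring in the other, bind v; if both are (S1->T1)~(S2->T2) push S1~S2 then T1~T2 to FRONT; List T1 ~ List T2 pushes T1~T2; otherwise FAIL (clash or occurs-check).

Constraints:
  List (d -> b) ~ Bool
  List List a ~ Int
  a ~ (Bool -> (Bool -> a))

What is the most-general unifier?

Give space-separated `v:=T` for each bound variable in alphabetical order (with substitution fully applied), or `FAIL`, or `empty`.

step 1: unify List (d -> b) ~ Bool  [subst: {-} | 2 pending]
  clash: List (d -> b) vs Bool

Answer: FAIL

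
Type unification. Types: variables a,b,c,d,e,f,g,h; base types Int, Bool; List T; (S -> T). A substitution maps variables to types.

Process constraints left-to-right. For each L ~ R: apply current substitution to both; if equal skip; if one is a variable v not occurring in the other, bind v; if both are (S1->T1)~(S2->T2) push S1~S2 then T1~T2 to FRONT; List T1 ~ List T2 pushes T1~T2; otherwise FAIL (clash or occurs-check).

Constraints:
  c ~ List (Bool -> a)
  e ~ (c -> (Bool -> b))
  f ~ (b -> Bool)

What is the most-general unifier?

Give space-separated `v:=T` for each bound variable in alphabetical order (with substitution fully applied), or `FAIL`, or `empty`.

Answer: c:=List (Bool -> a) e:=(List (Bool -> a) -> (Bool -> b)) f:=(b -> Bool)

Derivation:
step 1: unify c ~ List (Bool -> a)  [subst: {-} | 2 pending]
  bind c := List (Bool -> a)
step 2: unify e ~ (List (Bool -> a) -> (Bool -> b))  [subst: {c:=List (Bool -> a)} | 1 pending]
  bind e := (List (Bool -> a) -> (Bool -> b))
step 3: unify f ~ (b -> Bool)  [subst: {c:=List (Bool -> a), e:=(List (Bool -> a) -> (Bool -> b))} | 0 pending]
  bind f := (b -> Bool)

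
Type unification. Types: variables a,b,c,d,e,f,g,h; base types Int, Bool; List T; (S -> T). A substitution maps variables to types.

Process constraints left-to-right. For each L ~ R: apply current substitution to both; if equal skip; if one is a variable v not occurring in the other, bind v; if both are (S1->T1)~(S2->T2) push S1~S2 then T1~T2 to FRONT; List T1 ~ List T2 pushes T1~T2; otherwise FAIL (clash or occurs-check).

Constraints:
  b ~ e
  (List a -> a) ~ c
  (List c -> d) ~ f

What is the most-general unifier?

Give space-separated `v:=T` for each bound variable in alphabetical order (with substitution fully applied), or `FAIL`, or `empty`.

step 1: unify b ~ e  [subst: {-} | 2 pending]
  bind b := e
step 2: unify (List a -> a) ~ c  [subst: {b:=e} | 1 pending]
  bind c := (List a -> a)
step 3: unify (List (List a -> a) -> d) ~ f  [subst: {b:=e, c:=(List a -> a)} | 0 pending]
  bind f := (List (List a -> a) -> d)

Answer: b:=e c:=(List a -> a) f:=(List (List a -> a) -> d)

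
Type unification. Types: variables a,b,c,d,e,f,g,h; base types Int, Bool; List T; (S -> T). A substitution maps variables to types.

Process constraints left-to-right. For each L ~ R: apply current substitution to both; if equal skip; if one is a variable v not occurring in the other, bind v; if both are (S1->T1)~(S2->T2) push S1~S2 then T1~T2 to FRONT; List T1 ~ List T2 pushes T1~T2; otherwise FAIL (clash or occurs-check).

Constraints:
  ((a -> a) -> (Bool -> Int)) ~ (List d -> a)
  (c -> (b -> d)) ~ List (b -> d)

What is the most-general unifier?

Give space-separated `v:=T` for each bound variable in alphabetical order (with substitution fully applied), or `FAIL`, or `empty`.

step 1: unify ((a -> a) -> (Bool -> Int)) ~ (List d -> a)  [subst: {-} | 1 pending]
  -> decompose arrow: push (a -> a)~List d, (Bool -> Int)~a
step 2: unify (a -> a) ~ List d  [subst: {-} | 2 pending]
  clash: (a -> a) vs List d

Answer: FAIL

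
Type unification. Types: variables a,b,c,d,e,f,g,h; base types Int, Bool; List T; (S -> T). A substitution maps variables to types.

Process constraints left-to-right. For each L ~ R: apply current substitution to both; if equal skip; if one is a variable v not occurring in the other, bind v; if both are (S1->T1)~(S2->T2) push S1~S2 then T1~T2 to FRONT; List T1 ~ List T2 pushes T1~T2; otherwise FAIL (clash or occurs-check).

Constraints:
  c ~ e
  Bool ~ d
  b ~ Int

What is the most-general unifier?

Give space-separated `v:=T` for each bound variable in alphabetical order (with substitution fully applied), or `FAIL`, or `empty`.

Answer: b:=Int c:=e d:=Bool

Derivation:
step 1: unify c ~ e  [subst: {-} | 2 pending]
  bind c := e
step 2: unify Bool ~ d  [subst: {c:=e} | 1 pending]
  bind d := Bool
step 3: unify b ~ Int  [subst: {c:=e, d:=Bool} | 0 pending]
  bind b := Int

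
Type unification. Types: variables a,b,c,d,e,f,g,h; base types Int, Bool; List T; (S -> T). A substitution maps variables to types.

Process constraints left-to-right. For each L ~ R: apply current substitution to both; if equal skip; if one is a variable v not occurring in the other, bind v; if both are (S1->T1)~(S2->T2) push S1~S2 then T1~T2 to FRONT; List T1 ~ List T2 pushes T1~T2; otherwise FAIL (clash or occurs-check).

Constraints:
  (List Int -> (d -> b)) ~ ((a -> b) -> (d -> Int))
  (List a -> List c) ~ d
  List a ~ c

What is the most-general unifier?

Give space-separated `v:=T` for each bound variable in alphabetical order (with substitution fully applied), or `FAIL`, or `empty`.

Answer: FAIL

Derivation:
step 1: unify (List Int -> (d -> b)) ~ ((a -> b) -> (d -> Int))  [subst: {-} | 2 pending]
  -> decompose arrow: push List Int~(a -> b), (d -> b)~(d -> Int)
step 2: unify List Int ~ (a -> b)  [subst: {-} | 3 pending]
  clash: List Int vs (a -> b)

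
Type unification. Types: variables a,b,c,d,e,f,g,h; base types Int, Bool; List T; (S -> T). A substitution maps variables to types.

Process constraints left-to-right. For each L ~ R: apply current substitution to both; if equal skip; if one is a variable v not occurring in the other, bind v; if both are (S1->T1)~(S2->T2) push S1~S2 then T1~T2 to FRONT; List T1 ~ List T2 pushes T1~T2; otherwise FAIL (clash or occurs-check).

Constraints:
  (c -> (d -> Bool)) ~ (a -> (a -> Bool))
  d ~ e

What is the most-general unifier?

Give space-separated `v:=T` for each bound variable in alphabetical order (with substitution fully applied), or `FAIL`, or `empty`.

step 1: unify (c -> (d -> Bool)) ~ (a -> (a -> Bool))  [subst: {-} | 1 pending]
  -> decompose arrow: push c~a, (d -> Bool)~(a -> Bool)
step 2: unify c ~ a  [subst: {-} | 2 pending]
  bind c := a
step 3: unify (d -> Bool) ~ (a -> Bool)  [subst: {c:=a} | 1 pending]
  -> decompose arrow: push d~a, Bool~Bool
step 4: unify d ~ a  [subst: {c:=a} | 2 pending]
  bind d := a
step 5: unify Bool ~ Bool  [subst: {c:=a, d:=a} | 1 pending]
  -> identical, skip
step 6: unify a ~ e  [subst: {c:=a, d:=a} | 0 pending]
  bind a := e

Answer: a:=e c:=e d:=e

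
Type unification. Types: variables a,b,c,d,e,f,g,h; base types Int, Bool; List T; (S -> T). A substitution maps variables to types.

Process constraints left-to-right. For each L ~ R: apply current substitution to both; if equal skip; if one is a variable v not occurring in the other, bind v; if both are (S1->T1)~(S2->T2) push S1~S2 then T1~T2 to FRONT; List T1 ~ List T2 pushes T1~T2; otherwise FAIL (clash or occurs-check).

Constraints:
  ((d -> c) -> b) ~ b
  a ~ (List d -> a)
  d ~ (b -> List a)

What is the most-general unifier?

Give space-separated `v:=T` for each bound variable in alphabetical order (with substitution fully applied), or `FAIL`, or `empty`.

step 1: unify ((d -> c) -> b) ~ b  [subst: {-} | 2 pending]
  occurs-check fail

Answer: FAIL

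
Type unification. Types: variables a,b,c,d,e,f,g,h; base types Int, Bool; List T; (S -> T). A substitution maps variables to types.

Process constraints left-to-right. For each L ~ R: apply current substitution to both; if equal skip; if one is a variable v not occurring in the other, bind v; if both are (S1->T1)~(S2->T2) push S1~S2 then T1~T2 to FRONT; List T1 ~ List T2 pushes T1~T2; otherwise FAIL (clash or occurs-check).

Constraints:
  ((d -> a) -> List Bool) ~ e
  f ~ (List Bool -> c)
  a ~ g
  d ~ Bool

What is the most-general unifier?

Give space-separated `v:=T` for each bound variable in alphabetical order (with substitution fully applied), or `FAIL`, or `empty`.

step 1: unify ((d -> a) -> List Bool) ~ e  [subst: {-} | 3 pending]
  bind e := ((d -> a) -> List Bool)
step 2: unify f ~ (List Bool -> c)  [subst: {e:=((d -> a) -> List Bool)} | 2 pending]
  bind f := (List Bool -> c)
step 3: unify a ~ g  [subst: {e:=((d -> a) -> List Bool), f:=(List Bool -> c)} | 1 pending]
  bind a := g
step 4: unify d ~ Bool  [subst: {e:=((d -> a) -> List Bool), f:=(List Bool -> c), a:=g} | 0 pending]
  bind d := Bool

Answer: a:=g d:=Bool e:=((Bool -> g) -> List Bool) f:=(List Bool -> c)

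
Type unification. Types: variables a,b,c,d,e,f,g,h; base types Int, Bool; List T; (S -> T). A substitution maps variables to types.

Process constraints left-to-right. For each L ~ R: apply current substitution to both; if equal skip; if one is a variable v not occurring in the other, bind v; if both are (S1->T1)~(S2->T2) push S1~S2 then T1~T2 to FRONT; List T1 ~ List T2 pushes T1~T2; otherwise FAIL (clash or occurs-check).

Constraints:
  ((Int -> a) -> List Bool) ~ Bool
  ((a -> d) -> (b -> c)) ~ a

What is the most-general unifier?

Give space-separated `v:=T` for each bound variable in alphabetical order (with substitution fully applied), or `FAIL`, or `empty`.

step 1: unify ((Int -> a) -> List Bool) ~ Bool  [subst: {-} | 1 pending]
  clash: ((Int -> a) -> List Bool) vs Bool

Answer: FAIL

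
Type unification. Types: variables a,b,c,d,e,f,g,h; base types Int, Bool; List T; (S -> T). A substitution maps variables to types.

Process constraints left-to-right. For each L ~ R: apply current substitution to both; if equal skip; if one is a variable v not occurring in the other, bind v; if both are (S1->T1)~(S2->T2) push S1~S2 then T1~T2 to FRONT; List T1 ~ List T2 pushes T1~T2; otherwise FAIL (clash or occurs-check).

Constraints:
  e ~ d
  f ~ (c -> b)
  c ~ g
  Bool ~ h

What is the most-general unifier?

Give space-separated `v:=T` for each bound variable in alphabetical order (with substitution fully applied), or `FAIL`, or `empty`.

Answer: c:=g e:=d f:=(g -> b) h:=Bool

Derivation:
step 1: unify e ~ d  [subst: {-} | 3 pending]
  bind e := d
step 2: unify f ~ (c -> b)  [subst: {e:=d} | 2 pending]
  bind f := (c -> b)
step 3: unify c ~ g  [subst: {e:=d, f:=(c -> b)} | 1 pending]
  bind c := g
step 4: unify Bool ~ h  [subst: {e:=d, f:=(c -> b), c:=g} | 0 pending]
  bind h := Bool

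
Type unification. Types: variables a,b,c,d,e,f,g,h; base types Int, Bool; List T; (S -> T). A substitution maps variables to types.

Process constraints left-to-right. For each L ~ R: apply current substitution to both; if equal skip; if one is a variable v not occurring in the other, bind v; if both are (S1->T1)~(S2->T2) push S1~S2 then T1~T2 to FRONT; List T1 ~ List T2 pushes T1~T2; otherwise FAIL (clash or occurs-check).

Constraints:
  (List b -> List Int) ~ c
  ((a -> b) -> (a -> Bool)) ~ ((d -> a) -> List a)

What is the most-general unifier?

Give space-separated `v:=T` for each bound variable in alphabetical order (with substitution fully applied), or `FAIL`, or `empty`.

step 1: unify (List b -> List Int) ~ c  [subst: {-} | 1 pending]
  bind c := (List b -> List Int)
step 2: unify ((a -> b) -> (a -> Bool)) ~ ((d -> a) -> List a)  [subst: {c:=(List b -> List Int)} | 0 pending]
  -> decompose arrow: push (a -> b)~(d -> a), (a -> Bool)~List a
step 3: unify (a -> b) ~ (d -> a)  [subst: {c:=(List b -> List Int)} | 1 pending]
  -> decompose arrow: push a~d, b~a
step 4: unify a ~ d  [subst: {c:=(List b -> List Int)} | 2 pending]
  bind a := d
step 5: unify b ~ d  [subst: {c:=(List b -> List Int), a:=d} | 1 pending]
  bind b := d
step 6: unify (d -> Bool) ~ List d  [subst: {c:=(List b -> List Int), a:=d, b:=d} | 0 pending]
  clash: (d -> Bool) vs List d

Answer: FAIL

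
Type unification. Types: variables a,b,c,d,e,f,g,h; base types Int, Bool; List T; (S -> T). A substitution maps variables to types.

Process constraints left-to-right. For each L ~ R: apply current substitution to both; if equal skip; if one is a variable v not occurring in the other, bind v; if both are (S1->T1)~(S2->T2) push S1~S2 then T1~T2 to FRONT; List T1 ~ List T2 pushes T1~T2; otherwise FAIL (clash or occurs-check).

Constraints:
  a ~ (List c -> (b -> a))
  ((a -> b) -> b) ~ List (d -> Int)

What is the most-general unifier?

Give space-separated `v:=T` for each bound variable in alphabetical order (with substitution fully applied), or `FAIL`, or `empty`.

step 1: unify a ~ (List c -> (b -> a))  [subst: {-} | 1 pending]
  occurs-check fail: a in (List c -> (b -> a))

Answer: FAIL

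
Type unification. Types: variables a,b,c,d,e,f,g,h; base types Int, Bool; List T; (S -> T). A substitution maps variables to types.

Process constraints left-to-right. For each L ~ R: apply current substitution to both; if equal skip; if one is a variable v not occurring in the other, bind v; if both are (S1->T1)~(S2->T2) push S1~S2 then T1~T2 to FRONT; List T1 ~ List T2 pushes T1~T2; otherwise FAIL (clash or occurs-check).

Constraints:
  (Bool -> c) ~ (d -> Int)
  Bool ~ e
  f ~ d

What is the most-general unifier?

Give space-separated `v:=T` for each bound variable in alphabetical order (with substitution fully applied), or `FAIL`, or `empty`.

Answer: c:=Int d:=Bool e:=Bool f:=Bool

Derivation:
step 1: unify (Bool -> c) ~ (d -> Int)  [subst: {-} | 2 pending]
  -> decompose arrow: push Bool~d, c~Int
step 2: unify Bool ~ d  [subst: {-} | 3 pending]
  bind d := Bool
step 3: unify c ~ Int  [subst: {d:=Bool} | 2 pending]
  bind c := Int
step 4: unify Bool ~ e  [subst: {d:=Bool, c:=Int} | 1 pending]
  bind e := Bool
step 5: unify f ~ Bool  [subst: {d:=Bool, c:=Int, e:=Bool} | 0 pending]
  bind f := Bool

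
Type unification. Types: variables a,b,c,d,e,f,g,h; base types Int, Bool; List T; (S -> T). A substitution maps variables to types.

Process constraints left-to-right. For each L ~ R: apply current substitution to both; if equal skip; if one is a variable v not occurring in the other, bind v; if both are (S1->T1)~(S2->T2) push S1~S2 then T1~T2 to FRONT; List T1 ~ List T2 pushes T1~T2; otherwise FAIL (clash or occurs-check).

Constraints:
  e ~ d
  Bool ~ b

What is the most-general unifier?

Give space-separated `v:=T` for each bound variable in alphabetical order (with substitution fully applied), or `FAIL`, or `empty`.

step 1: unify e ~ d  [subst: {-} | 1 pending]
  bind e := d
step 2: unify Bool ~ b  [subst: {e:=d} | 0 pending]
  bind b := Bool

Answer: b:=Bool e:=d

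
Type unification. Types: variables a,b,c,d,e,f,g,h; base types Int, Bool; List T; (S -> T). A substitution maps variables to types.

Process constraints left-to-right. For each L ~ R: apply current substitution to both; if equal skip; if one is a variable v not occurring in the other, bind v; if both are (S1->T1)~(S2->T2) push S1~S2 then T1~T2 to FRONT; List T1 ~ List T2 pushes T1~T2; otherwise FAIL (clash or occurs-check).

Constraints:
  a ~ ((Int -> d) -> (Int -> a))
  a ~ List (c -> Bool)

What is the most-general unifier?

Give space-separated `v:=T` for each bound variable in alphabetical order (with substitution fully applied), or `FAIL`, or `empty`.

Answer: FAIL

Derivation:
step 1: unify a ~ ((Int -> d) -> (Int -> a))  [subst: {-} | 1 pending]
  occurs-check fail: a in ((Int -> d) -> (Int -> a))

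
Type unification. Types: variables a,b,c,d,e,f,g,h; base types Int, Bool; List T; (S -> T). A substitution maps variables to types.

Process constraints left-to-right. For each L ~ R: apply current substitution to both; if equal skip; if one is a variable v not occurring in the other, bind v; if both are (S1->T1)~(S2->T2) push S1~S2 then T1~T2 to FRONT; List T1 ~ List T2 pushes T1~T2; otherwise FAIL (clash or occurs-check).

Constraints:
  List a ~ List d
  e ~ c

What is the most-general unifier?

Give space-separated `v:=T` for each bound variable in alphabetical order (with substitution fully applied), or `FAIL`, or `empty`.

Answer: a:=d e:=c

Derivation:
step 1: unify List a ~ List d  [subst: {-} | 1 pending]
  -> decompose List: push a~d
step 2: unify a ~ d  [subst: {-} | 1 pending]
  bind a := d
step 3: unify e ~ c  [subst: {a:=d} | 0 pending]
  bind e := c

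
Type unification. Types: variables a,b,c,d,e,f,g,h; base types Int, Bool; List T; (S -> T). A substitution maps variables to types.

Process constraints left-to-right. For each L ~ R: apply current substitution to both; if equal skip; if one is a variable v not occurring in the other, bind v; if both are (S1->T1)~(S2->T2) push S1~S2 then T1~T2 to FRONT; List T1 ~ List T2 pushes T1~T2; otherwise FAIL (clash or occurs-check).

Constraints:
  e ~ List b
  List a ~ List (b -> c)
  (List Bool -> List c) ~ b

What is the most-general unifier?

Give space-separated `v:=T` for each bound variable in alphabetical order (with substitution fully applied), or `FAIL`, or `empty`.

Answer: a:=((List Bool -> List c) -> c) b:=(List Bool -> List c) e:=List (List Bool -> List c)

Derivation:
step 1: unify e ~ List b  [subst: {-} | 2 pending]
  bind e := List b
step 2: unify List a ~ List (b -> c)  [subst: {e:=List b} | 1 pending]
  -> decompose List: push a~(b -> c)
step 3: unify a ~ (b -> c)  [subst: {e:=List b} | 1 pending]
  bind a := (b -> c)
step 4: unify (List Bool -> List c) ~ b  [subst: {e:=List b, a:=(b -> c)} | 0 pending]
  bind b := (List Bool -> List c)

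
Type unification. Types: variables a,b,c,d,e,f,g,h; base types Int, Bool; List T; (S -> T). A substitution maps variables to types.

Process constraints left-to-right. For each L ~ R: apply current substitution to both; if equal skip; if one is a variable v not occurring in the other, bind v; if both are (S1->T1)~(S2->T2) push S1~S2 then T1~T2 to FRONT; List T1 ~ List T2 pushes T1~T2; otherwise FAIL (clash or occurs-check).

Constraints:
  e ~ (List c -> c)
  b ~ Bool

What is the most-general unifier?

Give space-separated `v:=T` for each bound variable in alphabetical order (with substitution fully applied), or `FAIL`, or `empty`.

step 1: unify e ~ (List c -> c)  [subst: {-} | 1 pending]
  bind e := (List c -> c)
step 2: unify b ~ Bool  [subst: {e:=(List c -> c)} | 0 pending]
  bind b := Bool

Answer: b:=Bool e:=(List c -> c)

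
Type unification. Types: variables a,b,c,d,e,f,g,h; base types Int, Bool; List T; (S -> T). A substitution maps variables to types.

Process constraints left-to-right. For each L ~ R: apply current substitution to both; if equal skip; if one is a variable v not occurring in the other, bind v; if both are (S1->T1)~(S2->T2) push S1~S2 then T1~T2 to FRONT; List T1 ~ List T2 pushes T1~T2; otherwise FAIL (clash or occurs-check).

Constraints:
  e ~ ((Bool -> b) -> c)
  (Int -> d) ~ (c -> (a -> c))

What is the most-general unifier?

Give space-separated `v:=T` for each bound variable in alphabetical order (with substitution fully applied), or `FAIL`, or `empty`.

step 1: unify e ~ ((Bool -> b) -> c)  [subst: {-} | 1 pending]
  bind e := ((Bool -> b) -> c)
step 2: unify (Int -> d) ~ (c -> (a -> c))  [subst: {e:=((Bool -> b) -> c)} | 0 pending]
  -> decompose arrow: push Int~c, d~(a -> c)
step 3: unify Int ~ c  [subst: {e:=((Bool -> b) -> c)} | 1 pending]
  bind c := Int
step 4: unify d ~ (a -> Int)  [subst: {e:=((Bool -> b) -> c), c:=Int} | 0 pending]
  bind d := (a -> Int)

Answer: c:=Int d:=(a -> Int) e:=((Bool -> b) -> Int)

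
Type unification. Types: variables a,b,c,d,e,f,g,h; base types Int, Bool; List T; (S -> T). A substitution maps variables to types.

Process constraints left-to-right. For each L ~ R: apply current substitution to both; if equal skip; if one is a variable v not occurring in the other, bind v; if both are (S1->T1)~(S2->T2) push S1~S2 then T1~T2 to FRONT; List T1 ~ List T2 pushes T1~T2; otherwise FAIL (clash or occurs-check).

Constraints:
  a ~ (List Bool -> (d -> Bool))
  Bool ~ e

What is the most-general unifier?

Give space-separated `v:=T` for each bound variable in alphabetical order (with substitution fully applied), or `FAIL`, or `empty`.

step 1: unify a ~ (List Bool -> (d -> Bool))  [subst: {-} | 1 pending]
  bind a := (List Bool -> (d -> Bool))
step 2: unify Bool ~ e  [subst: {a:=(List Bool -> (d -> Bool))} | 0 pending]
  bind e := Bool

Answer: a:=(List Bool -> (d -> Bool)) e:=Bool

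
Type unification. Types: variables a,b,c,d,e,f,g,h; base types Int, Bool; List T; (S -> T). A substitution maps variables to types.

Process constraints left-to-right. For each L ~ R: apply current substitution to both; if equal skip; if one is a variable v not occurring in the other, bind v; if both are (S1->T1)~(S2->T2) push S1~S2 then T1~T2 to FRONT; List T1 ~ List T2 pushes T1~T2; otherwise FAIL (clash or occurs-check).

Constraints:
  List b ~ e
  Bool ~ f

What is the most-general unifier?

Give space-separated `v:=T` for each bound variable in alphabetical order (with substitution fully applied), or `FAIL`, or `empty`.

Answer: e:=List b f:=Bool

Derivation:
step 1: unify List b ~ e  [subst: {-} | 1 pending]
  bind e := List b
step 2: unify Bool ~ f  [subst: {e:=List b} | 0 pending]
  bind f := Bool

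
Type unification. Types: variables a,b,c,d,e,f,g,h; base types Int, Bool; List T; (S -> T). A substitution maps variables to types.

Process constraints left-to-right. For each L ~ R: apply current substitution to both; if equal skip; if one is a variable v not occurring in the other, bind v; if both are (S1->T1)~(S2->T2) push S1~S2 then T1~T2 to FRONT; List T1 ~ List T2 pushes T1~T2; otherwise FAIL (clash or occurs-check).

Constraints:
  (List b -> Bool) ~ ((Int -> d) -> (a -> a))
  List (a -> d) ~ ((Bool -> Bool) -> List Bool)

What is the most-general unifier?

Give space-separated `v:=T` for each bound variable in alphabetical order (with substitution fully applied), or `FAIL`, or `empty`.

step 1: unify (List b -> Bool) ~ ((Int -> d) -> (a -> a))  [subst: {-} | 1 pending]
  -> decompose arrow: push List b~(Int -> d), Bool~(a -> a)
step 2: unify List b ~ (Int -> d)  [subst: {-} | 2 pending]
  clash: List b vs (Int -> d)

Answer: FAIL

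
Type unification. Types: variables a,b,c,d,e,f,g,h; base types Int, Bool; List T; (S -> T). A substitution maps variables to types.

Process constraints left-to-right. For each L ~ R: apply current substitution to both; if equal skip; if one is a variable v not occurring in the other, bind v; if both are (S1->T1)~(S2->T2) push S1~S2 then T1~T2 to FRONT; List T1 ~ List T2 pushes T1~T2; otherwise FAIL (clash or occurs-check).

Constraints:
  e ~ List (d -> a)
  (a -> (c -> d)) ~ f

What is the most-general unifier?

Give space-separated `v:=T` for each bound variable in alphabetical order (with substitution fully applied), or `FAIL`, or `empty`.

Answer: e:=List (d -> a) f:=(a -> (c -> d))

Derivation:
step 1: unify e ~ List (d -> a)  [subst: {-} | 1 pending]
  bind e := List (d -> a)
step 2: unify (a -> (c -> d)) ~ f  [subst: {e:=List (d -> a)} | 0 pending]
  bind f := (a -> (c -> d))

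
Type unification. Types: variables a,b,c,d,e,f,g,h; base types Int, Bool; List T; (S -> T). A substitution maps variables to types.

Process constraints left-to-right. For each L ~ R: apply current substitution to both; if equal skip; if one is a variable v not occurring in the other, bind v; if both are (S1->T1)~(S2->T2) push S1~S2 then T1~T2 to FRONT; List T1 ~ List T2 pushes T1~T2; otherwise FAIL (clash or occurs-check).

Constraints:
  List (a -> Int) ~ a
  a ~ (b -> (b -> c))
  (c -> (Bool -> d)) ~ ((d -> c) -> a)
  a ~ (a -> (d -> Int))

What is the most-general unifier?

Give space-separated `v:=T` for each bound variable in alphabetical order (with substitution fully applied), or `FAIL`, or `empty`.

step 1: unify List (a -> Int) ~ a  [subst: {-} | 3 pending]
  occurs-check fail

Answer: FAIL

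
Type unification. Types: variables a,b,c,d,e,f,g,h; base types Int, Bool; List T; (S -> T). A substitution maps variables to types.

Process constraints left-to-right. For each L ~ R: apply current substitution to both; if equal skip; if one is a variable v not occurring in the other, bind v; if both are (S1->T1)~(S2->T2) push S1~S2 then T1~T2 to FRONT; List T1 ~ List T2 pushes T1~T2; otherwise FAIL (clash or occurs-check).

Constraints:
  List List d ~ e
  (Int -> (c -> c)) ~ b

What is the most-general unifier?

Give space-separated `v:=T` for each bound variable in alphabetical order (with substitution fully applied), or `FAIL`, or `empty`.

Answer: b:=(Int -> (c -> c)) e:=List List d

Derivation:
step 1: unify List List d ~ e  [subst: {-} | 1 pending]
  bind e := List List d
step 2: unify (Int -> (c -> c)) ~ b  [subst: {e:=List List d} | 0 pending]
  bind b := (Int -> (c -> c))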